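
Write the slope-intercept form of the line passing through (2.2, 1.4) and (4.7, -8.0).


m = (-9.4)/(2.5) = -3.7600
b = y1 - m*x1 = 1.4 - (-9.4*2.2)/(2.5) = 1.4 + 8.2720 = 9.6720

y = -3.7600x + 9.6720


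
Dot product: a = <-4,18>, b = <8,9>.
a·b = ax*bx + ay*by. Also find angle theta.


a·b = -4*8 + 18*9 = -32 + 162 = 130
|a| = sqrt(16+324) = 18.4391
|b| = sqrt(64+81) = 12.0416
cos(theta) = 130/(sqrt(340)*sqrt(145)) = 130/sqrt(49300) = 0.585491
theta = arccos(130/sqrt(49300)) = 54.1623 degrees

a·b = 130, theta = 54.1623 deg


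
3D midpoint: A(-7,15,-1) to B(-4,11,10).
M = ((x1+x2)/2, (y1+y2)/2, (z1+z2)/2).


Mx = (-7- 4)/2 = -5.5000
My = (15+11)/2 = 13.0000
Mz = (-1+10)/2 = 4.5000

M = (-5.5000, 13.0000, 4.5000)


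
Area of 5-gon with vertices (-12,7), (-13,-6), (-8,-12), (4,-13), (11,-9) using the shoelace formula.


sum(xi*y_{i+1}) = -12*(-6) - 13*(-12) - 8*(-13) + 4*(-9) + 11*7 = 373
sum(yi*x_{i+1}) = 7*(-13) - 6*(-8) - 12*4 - 13*11 - 9*(-12) = -126
Area = |373 + 126|/2 = 499/2 = 249.5000

249.5000 sq units


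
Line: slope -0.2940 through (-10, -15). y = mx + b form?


y + 15 = -0.2940(x + 10)
y = -0.2940x - 15 + 0.2940*(-10)
y = -0.2940x - 17.9400

y = -0.2940x - 17.9400


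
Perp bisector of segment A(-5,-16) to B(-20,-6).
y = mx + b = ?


Midpoint = (-12.5, -11)
Slope of AB = dy/dx = 10/(-15) = -0.6667
Perp slope = -dx/dy = 15/10 = 1.5000
b = My - (perp slope)*Mx = -11 + (-15*(-12.5))/10 = -11 + 18.7500 = 7.7500

y = 1.5000x + 7.7500


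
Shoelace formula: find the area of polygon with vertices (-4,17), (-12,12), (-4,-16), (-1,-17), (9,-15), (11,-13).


sum(xi*y_{i+1}) = -4*12 - 12*(-16) - 4*(-17) - 1*(-15) + 9*(-13) + 11*17 = 297
sum(yi*x_{i+1}) = 17*(-12) + 12*(-4) - 16*(-1) - 17*9 - 15*11 - 13*(-4) = -502
Area = |297 + 502|/2 = 799/2 = 399.5000

399.5000 sq units


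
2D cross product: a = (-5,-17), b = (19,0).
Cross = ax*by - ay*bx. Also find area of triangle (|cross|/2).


cross = -5*0 + 17*19 = 0 + 323 = 323
Triangle area = |323|/2 = 323/2 = 161.5000

cross = 323, triangle area = 161.5000


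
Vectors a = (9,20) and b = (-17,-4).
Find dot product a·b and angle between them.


a·b = 9*(-17) + 20*(-4) = -153 - 80 = -233
|a| = sqrt(81+400) = 21.9317
|b| = sqrt(289+16) = 17.4642
cos(theta) = -233/(sqrt(481)*sqrt(305)) = -233/sqrt(146705) = -0.608322
theta = arccos(-233/sqrt(146705)) = 127.4683 degrees

a·b = -233, theta = 127.4683 deg


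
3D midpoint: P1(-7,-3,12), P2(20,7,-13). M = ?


Mx = (-7+20)/2 = 6.5000
My = (-3+7)/2 = 2.0000
Mz = (12- 13)/2 = -0.5000

M = (6.5000, 2.0000, -0.5000)


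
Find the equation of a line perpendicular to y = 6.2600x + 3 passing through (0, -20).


Perpendicular slope = -1/m1 = -1/6.2600 = -0.1597
b2 = y0 - m2*x0 = -20 + 0/6.2600 = -20 + 0 = -20.0000

y = -0.1597x - 20.0000


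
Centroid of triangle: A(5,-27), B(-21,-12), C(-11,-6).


Gx = (5- 21- 11)/3 = -27/3 = -9.0000
Gy = (-27- 12- 6)/3 = -45/3 = -15.0000

G = (-9.0000, -15.0000)


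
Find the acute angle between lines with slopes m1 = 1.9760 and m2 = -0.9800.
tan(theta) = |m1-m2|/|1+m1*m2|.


m1-m2 = 2.956
1+m1*m2 = -0.93648
tan(theta) = |2.956/(-0.93648)| = 3.156501
theta = arctan(|2.956/(-0.93648)|) = 72.4215 degrees (acute angle)

72.4215 degrees


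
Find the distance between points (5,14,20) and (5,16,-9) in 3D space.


dx=0, dy=2, dz=-29
d = sqrt(0+4+841) = sqrt(845) = 29.0689

29.0689


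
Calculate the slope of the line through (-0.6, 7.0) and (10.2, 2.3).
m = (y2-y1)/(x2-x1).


dy = 2.3 - 7.0 = -4.7
dx = 10.2 + 0.6 = 10.8
m = -4.7/10.8 = -0.4352

m = -0.4352


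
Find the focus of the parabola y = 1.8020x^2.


a = 1.8020
4a = 7.2080
focus = (0, 1/7.2080) = (0, 0.1387)

Focus = (0, 0.1387)


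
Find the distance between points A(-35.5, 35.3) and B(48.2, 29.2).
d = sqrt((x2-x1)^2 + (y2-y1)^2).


dx = 48.2 + 35.5 = 83.7
dy = 29.2 - 35.3 = -6.1
d = sqrt(7005.69 + 37.21) = sqrt(7042.9) = 83.9220

83.9220


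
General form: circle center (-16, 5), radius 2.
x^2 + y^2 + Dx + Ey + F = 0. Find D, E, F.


(x+ 16)^2 + (y-5)^2 = 2^2
D = -2h = 32, E = -2k = -10
F = h^2+k^2-r^2 = 256+25-4 = 277

D = 32, E = -10, F = 277


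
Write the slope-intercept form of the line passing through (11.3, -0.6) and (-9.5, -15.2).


m = (-14.6)/(-20.8) = 0.7019
b = y1 - m*x1 = -0.6 - (-14.6*11.3)/(-20.8) = -0.6 - 7.9317 = -8.5317

y = 0.7019x - 8.5317


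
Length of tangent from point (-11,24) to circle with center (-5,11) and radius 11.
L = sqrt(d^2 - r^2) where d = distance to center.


d = sqrt((-11+ 5)^2 + (24-11)^2) = sqrt(36+169) = 14.3178
L = sqrt(205.0000 - 121) = sqrt(84.0000) = 9.1652

9.1652


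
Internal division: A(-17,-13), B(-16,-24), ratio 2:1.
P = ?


Px = (2*(-16) + 1*(-17))/3 = -49/3 = -16.3333
Py = (2*(-24) + 1*(-13))/3 = -61/3 = -20.3333

P = (-16.3333, -20.3333)


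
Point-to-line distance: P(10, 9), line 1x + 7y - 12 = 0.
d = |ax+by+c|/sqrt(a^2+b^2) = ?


|1*10 + 7*9 - 12| = |61| = 61
sqrt(1 + 49) = sqrt(50) = 7.0711
d = 61/sqrt(50) = 8.6267

8.6267


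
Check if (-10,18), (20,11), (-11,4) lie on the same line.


-10*(11-4) + 20*(4-18) - 11*(18-11)
= -70 - 280 - 77 = -427

No, not collinear (determinant = -427)


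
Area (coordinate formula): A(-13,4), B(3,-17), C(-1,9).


-13*(-17-9) = 338
3*(9-4) = 15
-1*(4+ 17) = -21
sum = 332
Area = |332|/2 = 166.0000

166.0000 sq units


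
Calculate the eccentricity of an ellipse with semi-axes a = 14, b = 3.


c = sqrt(196-9) = sqrt(187) = 13.6748
e = c/a = sqrt(187)/14 = 0.9768

e = 0.9768


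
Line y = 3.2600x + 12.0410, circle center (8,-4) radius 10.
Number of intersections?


Substitute y = 3.2600x + 12.0410: (x-8)^2 + (3.2600x+12.0410+ 4)^2 = 100
Expand to Ax^2 + Bx + C = 0, where b-k = 16.041
A = 1+m^2 = 11.6276
B = 2(m(b-k) - h) = 2(3.2600*16.041 - 8) = 88.58732
C = h^2 + (b-k)^2 - r^2 = 64 + 257.313681 - 100 = 221.313681
disc = B^2-4AC = 7847.7133 - 10293.3878 = -2445.6745
disc < 0

0 intersection points


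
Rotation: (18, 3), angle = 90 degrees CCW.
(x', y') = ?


cos(90) = 0, sin(90) = 1
x' = 18*0 - 3*1 = -3
y' = 18*1 + 3*0 = 18

(-3, 18)


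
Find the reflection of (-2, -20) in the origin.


Reflection rule for origin: (-x, -y)
(-2, -20) -> (2, 20)

(2, 20)


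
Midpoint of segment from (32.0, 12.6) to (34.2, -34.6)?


Mx = (32.0 + 34.2)/2 = 66.2/2 = 33.1000
My = (12.6 - 34.6)/2 = -22.0/2 = -11.0000

(33.1000, -11.0000)


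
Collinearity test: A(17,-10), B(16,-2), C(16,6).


17*(-2-6) + 16*(6+ 10) + 16*(-10+ 2)
= -136 + 256 - 128 = -8

No, not collinear (determinant = -8)


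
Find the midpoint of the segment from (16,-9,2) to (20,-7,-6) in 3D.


Mx = (16+20)/2 = 18.0000
My = (-9- 7)/2 = -8.0000
Mz = (2- 6)/2 = -2.0000

M = (18.0000, -8.0000, -2.0000)


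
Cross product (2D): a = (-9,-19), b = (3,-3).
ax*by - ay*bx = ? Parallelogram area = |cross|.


cross = -9*(-3) + 19*3 = 27 + 57 = 84
Parallelogram area = |84| = 84

cross = 84, parallelogram area = 84


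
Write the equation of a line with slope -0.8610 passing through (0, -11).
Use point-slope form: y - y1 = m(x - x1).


y + 11 = -0.8610(x - 0)
y = -0.8610x - 11 + 0.8610*0
y = -0.8610x - 11.0000

y = -0.8610x - 11.0000


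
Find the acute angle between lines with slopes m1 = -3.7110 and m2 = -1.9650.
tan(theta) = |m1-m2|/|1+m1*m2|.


m1-m2 = -1.746
1+m1*m2 = 8.292115
tan(theta) = |-1.746/8.292115| = 0.210561
theta = arctan(|-1.746/8.292115|) = 11.8906 degrees (acute angle)

11.8906 degrees


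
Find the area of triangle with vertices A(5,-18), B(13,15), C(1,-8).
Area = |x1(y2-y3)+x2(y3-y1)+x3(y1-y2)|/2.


5*(15+ 8) = 115
13*(-8+ 18) = 130
1*(-18-15) = -33
sum = 212
Area = |212|/2 = 106.0000

106.0000 sq units


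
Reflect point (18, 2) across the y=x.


Reflection rule for y=x: (y, x)
(18, 2) -> (2, 18)

(2, 18)


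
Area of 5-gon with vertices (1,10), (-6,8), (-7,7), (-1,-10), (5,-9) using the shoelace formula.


sum(xi*y_{i+1}) = 1*8 - 6*7 - 7*(-10) - 1*(-9) + 5*10 = 95
sum(yi*x_{i+1}) = 10*(-6) + 8*(-7) + 7*(-1) - 10*5 - 9*1 = -182
Area = |95 + 182|/2 = 277/2 = 138.5000

138.5000 sq units


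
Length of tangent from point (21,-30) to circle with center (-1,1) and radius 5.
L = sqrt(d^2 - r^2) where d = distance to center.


d = sqrt((21+ 1)^2 + (-30-1)^2) = sqrt(484+961) = 38.0132
L = sqrt(1445.0000 - 25) = sqrt(1420.0000) = 37.6829

37.6829


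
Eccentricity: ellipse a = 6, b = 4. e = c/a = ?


c = sqrt(36-16) = sqrt(20) = 4.4721
e = c/a = sqrt(20)/6 = 0.7454

e = 0.7454


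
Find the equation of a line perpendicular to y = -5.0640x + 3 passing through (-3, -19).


Perpendicular slope = -1/m1 = -1/(-5.0640) = 0.1975
b2 = y0 - m2*x0 = -19 - 3/(-5.0640) = -19 + 0.5924 = -18.4076

y = 0.1975x - 18.4076


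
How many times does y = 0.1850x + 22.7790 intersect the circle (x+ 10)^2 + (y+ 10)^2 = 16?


Substitute y = 0.1850x + 22.7790: (x+ 10)^2 + (0.1850x+22.7790+ 10)^2 = 16
Expand to Ax^2 + Bx + C = 0, where b-k = 32.779
A = 1+m^2 = 1.034225
B = 2(m(b-k) - h) = 2(0.1850*32.779 + 10) = 32.12823
C = h^2 + (b-k)^2 - r^2 = 100 + 1074.462841 - 16 = 1158.462841
disc = B^2-4AC = 1032.2232 - 4792.4449 = -3760.2217
disc < 0

0 intersection points


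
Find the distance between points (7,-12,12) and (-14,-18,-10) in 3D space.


dx=-21, dy=-6, dz=-22
d = sqrt(441+36+484) = sqrt(961) = 31.0000

31.0000


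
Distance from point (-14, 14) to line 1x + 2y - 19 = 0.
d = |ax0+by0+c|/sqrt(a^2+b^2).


|1*(-14) + 2*14 - 19| = |-5| = 5
sqrt(1 + 4) = sqrt(5) = 2.2361
d = 5/sqrt(5) = 2.2361

2.2361


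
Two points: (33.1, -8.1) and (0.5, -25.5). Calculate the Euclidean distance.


dx = 0.5 - 33.1 = -32.6
dy = -25.5 + 8.1 = -17.4
d = sqrt(1062.76 + 302.76) = sqrt(1365.52) = 36.9529

36.9529


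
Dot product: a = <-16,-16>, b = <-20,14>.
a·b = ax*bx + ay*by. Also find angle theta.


a·b = -16*(-20) - 16*14 = 320 - 224 = 96
|a| = sqrt(256+256) = 22.6274
|b| = sqrt(400+196) = 24.4131
cos(theta) = 96/(sqrt(512)*sqrt(596)) = 96/sqrt(305152) = 0.173785
theta = arccos(96/sqrt(305152)) = 79.9920 degrees

a·b = 96, theta = 79.9920 deg


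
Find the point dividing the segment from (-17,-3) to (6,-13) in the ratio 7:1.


Px = (7*6 + 1*(-17))/8 = 25/8 = 3.1250
Py = (7*(-13) + 1*(-3))/8 = -94/8 = -11.7500

P = (3.1250, -11.7500)


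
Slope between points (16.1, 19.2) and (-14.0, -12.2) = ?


dy = -12.2 - 19.2 = -31.4
dx = -14.0 - 16.1 = -30.1
m = -31.4/(-30.1) = 1.0432

m = 1.0432


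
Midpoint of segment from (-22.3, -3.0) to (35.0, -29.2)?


Mx = (-22.3 + 35.0)/2 = 12.7/2 = 6.3500
My = (-3.0 - 29.2)/2 = -32.2/2 = -16.1000

(6.3500, -16.1000)


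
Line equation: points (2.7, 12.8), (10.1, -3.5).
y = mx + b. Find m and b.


m = (-16.3)/(7.4) = -2.2027
b = y1 - m*x1 = 12.8 - (-16.3*2.7)/(7.4) = 12.8 + 5.9473 = 18.7473

y = -2.2027x + 18.7473


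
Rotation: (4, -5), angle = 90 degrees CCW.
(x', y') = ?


cos(90) = 0, sin(90) = 1
x' = 4*0 + 5*1 = 5
y' = 4*1 - 5*0 = 4

(5, 4)


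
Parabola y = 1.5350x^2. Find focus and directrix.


a = 1.5350
1/(4a) = 0.1629
Focus = (0, 0.1629)
Directrix: y = -0.1629

Focus = (0, 0.1629), Directrix: y = -0.1629


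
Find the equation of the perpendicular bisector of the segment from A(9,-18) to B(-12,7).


Midpoint = (-1.5, -5.5)
Slope of AB = dy/dx = 25/(-21) = -1.1905
Perp slope = -dx/dy = 21/25 = 0.8400
b = My - (perp slope)*Mx = -5.5 + (-21*(-1.5))/25 = -5.5 + 1.2600 = -4.2400

y = 0.8400x - 4.2400


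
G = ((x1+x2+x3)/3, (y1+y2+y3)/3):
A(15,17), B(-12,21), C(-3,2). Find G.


Gx = (15- 12- 3)/3 = 0/3 = 0
Gy = (17+21+2)/3 = 40/3 = 13.3333

G = (0, 13.3333)


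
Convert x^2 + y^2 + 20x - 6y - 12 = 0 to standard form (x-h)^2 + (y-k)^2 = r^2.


h = -D/2 = -20/2 = -10
k = -E/2 = 6/2 = 3
r^2 = h^2 + k^2 - F = 100 + 9 + 12 = 121
r = 11

Center (-10, 3), radius = 11


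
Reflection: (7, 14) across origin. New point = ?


Reflection rule for origin: (-x, -y)
(7, 14) -> (-7, -14)

(-7, -14)


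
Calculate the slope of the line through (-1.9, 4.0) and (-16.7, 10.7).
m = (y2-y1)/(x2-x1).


dy = 10.7 - 4.0 = 6.7
dx = -16.7 + 1.9 = -14.8
m = 6.7/(-14.8) = -0.4527

m = -0.4527


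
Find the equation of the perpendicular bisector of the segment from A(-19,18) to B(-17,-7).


Midpoint = (-18, 5.5)
Slope of AB = dy/dx = -25/2 = -12.5000
Perp slope = -dx/dy = 2/25 = 0.0800
b = My - (perp slope)*Mx = 5.5 + (2*(-18))/(-25) = 5.5 + 1.4400 = 6.9400

y = 0.0800x + 6.9400


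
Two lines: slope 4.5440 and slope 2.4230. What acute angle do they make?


m1-m2 = 2.121
1+m1*m2 = 12.010112
tan(theta) = |2.121/12.010112| = 0.176601
theta = arctan(|2.121/12.010112|) = 10.0152 degrees (acute angle)

10.0152 degrees


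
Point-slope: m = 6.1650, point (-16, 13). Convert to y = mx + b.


y - 13 = 6.1650(x + 16)
y = 6.1650x + 13 - 6.1650*(-16)
y = 6.1650x + 111.6400

y = 6.1650x + 111.6400


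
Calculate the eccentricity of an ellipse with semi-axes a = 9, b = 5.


c = sqrt(81-25) = sqrt(56) = 7.4833
e = c/a = sqrt(56)/9 = 0.8315

e = 0.8315


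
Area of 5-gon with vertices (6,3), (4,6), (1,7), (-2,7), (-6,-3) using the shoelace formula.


sum(xi*y_{i+1}) = 6*6 + 4*7 + 1*7 - 2*(-3) - 6*3 = 59
sum(yi*x_{i+1}) = 3*4 + 6*1 + 7*(-2) + 7*(-6) - 3*6 = -56
Area = |59 + 56|/2 = 115/2 = 57.5000

57.5000 sq units


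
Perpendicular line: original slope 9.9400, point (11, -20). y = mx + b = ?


Perpendicular slope = -1/m1 = -1/9.9400 = -0.1006
b2 = y0 - m2*x0 = -20 + 11/9.9400 = -20 + 1.1066 = -18.8934

y = -0.1006x - 18.8934


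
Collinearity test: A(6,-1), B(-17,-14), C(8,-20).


6*(-14+ 20) - 17*(-20+ 1) + 8*(-1+ 14)
= 36 + 323 + 104 = 463

No, not collinear (determinant = 463)


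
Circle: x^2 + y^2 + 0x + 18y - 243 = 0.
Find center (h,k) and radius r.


h = -D/2 = 0/2 = 0
k = -E/2 = -18/2 = -9
r^2 = h^2 + k^2 - F = 0 + 81 + 243 = 324
r = 18

Center (0, -9), radius = 18


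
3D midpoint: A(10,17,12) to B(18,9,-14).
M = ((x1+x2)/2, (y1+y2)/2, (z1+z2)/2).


Mx = (10+18)/2 = 14.0000
My = (17+9)/2 = 13.0000
Mz = (12- 14)/2 = -1.0000

M = (14.0000, 13.0000, -1.0000)


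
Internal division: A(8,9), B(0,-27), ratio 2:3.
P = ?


Px = (2*0 + 3*8)/5 = 24/5 = 4.8000
Py = (2*(-27) + 3*9)/5 = -27/5 = -5.4000

P = (4.8000, -5.4000)


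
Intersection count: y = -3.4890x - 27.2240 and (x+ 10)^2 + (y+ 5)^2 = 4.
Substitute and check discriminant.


Substitute y = -3.4890x - 27.2240: (x+ 10)^2 + (-3.4890x- 27.2240+ 5)^2 = 4
Expand to Ax^2 + Bx + C = 0, where b-k = -22.224
A = 1+m^2 = 13.173121
B = 2(m(b-k) - h) = 2(-3.4890*(-22.224) + 10) = 175.079072
C = h^2 + (b-k)^2 - r^2 = 100 + 493.906176 - 4 = 589.906176
disc = B^2-4AC = 30652.6815 - 31083.6217 = -430.9402
disc < 0

0 intersection points


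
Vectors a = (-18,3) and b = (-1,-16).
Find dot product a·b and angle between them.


a·b = -18*(-1) + 3*(-16) = 18 - 48 = -30
|a| = sqrt(324+9) = 18.2483
|b| = sqrt(1+256) = 16.0312
cos(theta) = -30/(sqrt(333)*sqrt(257)) = -30/sqrt(85581) = -0.102549
theta = arccos(-30/sqrt(85581)) = 95.8860 degrees

a·b = -30, theta = 95.8860 deg


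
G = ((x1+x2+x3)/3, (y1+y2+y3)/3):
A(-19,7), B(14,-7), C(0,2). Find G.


Gx = (-19+14+0)/3 = -5/3 = -1.6667
Gy = (7- 7+2)/3 = 2/3 = 0.6667

G = (-1.6667, 0.6667)


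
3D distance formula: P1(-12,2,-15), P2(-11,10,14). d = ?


dx=1, dy=8, dz=29
d = sqrt(1+64+841) = sqrt(906) = 30.0998

30.0998


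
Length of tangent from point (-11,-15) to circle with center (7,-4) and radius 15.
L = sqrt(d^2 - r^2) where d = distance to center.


d = sqrt((-11-7)^2 + (-15+ 4)^2) = sqrt(324+121) = 21.0950
L = sqrt(445.0000 - 225) = sqrt(220.0000) = 14.8324

14.8324


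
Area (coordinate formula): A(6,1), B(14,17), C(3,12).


6*(17-12) = 30
14*(12-1) = 154
3*(1-17) = -48
sum = 136
Area = |136|/2 = 68.0000

68.0000 sq units


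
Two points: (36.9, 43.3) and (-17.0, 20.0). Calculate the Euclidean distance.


dx = -17.0 - 36.9 = -53.9
dy = 20.0 - 43.3 = -23.3
d = sqrt(2905.21 + 542.89) = sqrt(3448.1) = 58.7205

58.7205


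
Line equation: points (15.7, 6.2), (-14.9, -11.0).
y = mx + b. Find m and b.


m = (-17.2)/(-30.6) = 0.5621
b = y1 - m*x1 = 6.2 - (-17.2*15.7)/(-30.6) = 6.2 - 8.8248 = -2.6248

y = 0.5621x - 2.6248


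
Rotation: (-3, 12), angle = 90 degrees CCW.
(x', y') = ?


cos(90) = 0, sin(90) = 1
x' = -3*0 - 12*1 = -12
y' = -3*1 + 12*0 = -3

(-12, -3)


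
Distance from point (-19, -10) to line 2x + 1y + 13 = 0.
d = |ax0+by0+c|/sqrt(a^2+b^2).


|2*(-19) + 1*(-10) + 13| = |-35| = 35
sqrt(4 + 1) = sqrt(5) = 2.2361
d = 35/sqrt(5) = 15.6525

15.6525


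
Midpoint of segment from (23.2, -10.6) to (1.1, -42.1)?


Mx = (23.2 + 1.1)/2 = 24.3/2 = 12.1500
My = (-10.6 - 42.1)/2 = -52.7/2 = -26.3500

(12.1500, -26.3500)


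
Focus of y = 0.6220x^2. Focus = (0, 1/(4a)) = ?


a = 0.6220
4a = 2.4880
focus = (0, 1/2.4880) = (0, 0.4019)

Focus = (0, 0.4019)


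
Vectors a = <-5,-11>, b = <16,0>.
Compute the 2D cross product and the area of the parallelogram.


cross = -5*0 + 11*16 = 0 + 176 = 176
Parallelogram area = |176| = 176

cross = 176, parallelogram area = 176


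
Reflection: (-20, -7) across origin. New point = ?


Reflection rule for origin: (-x, -y)
(-20, -7) -> (20, 7)

(20, 7)


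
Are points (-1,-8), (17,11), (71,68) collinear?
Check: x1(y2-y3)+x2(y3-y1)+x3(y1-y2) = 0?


-1*(11-68) + 17*(68+ 8) + 71*(-8-11)
= 57 + 1292 - 1349 = 0

Yes, collinear (determinant = 0)


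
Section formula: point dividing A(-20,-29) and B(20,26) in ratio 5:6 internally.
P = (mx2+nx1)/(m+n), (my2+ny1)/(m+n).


Px = (5*20 + 6*(-20))/11 = -20/11 = -1.8182
Py = (5*26 + 6*(-29))/11 = -44/11 = -4.0000

P = (-1.8182, -4.0000)


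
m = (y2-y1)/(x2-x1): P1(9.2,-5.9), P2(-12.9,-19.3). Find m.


dy = -19.3 + 5.9 = -13.4
dx = -12.9 - 9.2 = -22.1
m = -13.4/(-22.1) = 0.6063

m = 0.6063


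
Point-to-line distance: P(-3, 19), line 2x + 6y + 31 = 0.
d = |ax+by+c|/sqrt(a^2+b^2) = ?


|2*(-3) + 6*19 + 31| = |139| = 139
sqrt(4 + 36) = sqrt(40) = 6.3246
d = 139/sqrt(40) = 21.9778

21.9778


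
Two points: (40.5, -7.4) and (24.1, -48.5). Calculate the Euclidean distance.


dx = 24.1 - 40.5 = -16.4
dy = -48.5 + 7.4 = -41.1
d = sqrt(268.96 + 1689.21) = sqrt(1958.17) = 44.2512

44.2512


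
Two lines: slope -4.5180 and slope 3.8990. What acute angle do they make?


m1-m2 = -8.417
1+m1*m2 = -16.615682
tan(theta) = |-8.417/(-16.615682)| = 0.506570
theta = arctan(|-8.417/(-16.615682)|) = 26.8654 degrees (acute angle)

26.8654 degrees


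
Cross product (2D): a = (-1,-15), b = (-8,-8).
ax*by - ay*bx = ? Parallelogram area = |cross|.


cross = -1*(-8) + 15*(-8) = 8 - 120 = -112
Parallelogram area = |-112| = 112

cross = -112, parallelogram area = 112


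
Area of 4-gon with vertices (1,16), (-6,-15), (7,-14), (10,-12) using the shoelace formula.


sum(xi*y_{i+1}) = 1*(-15) - 6*(-14) + 7*(-12) + 10*16 = 145
sum(yi*x_{i+1}) = 16*(-6) - 15*7 - 14*10 - 12*1 = -353
Area = |145 + 353|/2 = 498/2 = 249.0000

249.0000 sq units


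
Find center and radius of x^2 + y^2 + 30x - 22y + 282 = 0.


h = -D/2 = -30/2 = -15
k = -E/2 = 22/2 = 11
r^2 = h^2 + k^2 - F = 225 + 121 - 282 = 64
r = 8

Center (-15, 11), radius = 8


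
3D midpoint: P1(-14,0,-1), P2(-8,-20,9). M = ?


Mx = (-14- 8)/2 = -11.0000
My = (0- 20)/2 = -10.0000
Mz = (-1+9)/2 = 4.0000

M = (-11.0000, -10.0000, 4.0000)


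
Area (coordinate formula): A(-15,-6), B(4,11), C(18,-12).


-15*(11+ 12) = -345
4*(-12+ 6) = -24
18*(-6-11) = -306
sum = -675
Area = |-675|/2 = 337.5000

337.5000 sq units


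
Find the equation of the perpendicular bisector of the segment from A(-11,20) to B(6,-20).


Midpoint = (-2.5, 0)
Slope of AB = dy/dx = -40/17 = -2.3529
Perp slope = -dx/dy = 17/40 = 0.4250
b = My - (perp slope)*Mx = 0 + (17*(-2.5))/(-40) = 0 + 1.0625 = 1.0625

y = 0.4250x + 1.0625


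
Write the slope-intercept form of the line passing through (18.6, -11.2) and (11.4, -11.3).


m = (-0.1)/(-7.2) = 0.0139
b = y1 - m*x1 = -11.2 - (-0.1*18.6)/(-7.2) = -11.2 - 0.2583 = -11.4583

y = 0.0139x - 11.4583


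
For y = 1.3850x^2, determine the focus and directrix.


a = 1.3850
1/(4a) = 0.1805
Focus = (0, 0.1805)
Directrix: y = -0.1805

Focus = (0, 0.1805), Directrix: y = -0.1805


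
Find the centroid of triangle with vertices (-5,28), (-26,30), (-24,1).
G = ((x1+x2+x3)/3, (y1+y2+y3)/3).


Gx = (-5- 26- 24)/3 = -55/3 = -18.3333
Gy = (28+30+1)/3 = 59/3 = 19.6667

G = (-18.3333, 19.6667)


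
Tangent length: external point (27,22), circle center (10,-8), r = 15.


d = sqrt((27-10)^2 + (22+ 8)^2) = sqrt(289+900) = 34.4819
L = sqrt(1189.0000 - 225) = sqrt(964.0000) = 31.0483

31.0483


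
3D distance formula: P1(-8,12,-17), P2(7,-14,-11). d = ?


dx=15, dy=-26, dz=6
d = sqrt(225+676+36) = sqrt(937) = 30.6105

30.6105


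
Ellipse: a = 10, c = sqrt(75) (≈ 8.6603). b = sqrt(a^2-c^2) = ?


b^2 = 10^2 - (sqrt(75))^2 = 100 - 75 = 25
b = sqrt(25) = 5

b = 5


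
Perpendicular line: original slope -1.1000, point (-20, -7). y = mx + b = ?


Perpendicular slope = -1/m1 = -1/(-1.1000) = 0.9091
b2 = y0 - m2*x0 = -7 - 20/(-1.1000) = -7 + 18.1818 = 11.1818

y = 0.9091x + 11.1818


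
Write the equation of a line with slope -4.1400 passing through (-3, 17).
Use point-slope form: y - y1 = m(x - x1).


y - 17 = -4.1400(x + 3)
y = -4.1400x + 17 + 4.1400*(-3)
y = -4.1400x + 4.5800

y = -4.1400x + 4.5800


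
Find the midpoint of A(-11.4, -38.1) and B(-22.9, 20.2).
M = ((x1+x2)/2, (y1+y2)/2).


Mx = (-11.4 - 22.9)/2 = -34.3/2 = -17.1500
My = (-38.1 + 20.2)/2 = -17.9/2 = -8.9500

(-17.1500, -8.9500)


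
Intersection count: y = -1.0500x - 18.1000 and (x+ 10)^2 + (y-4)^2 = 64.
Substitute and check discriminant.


Substitute y = -1.0500x - 18.1000: (x+ 10)^2 + (-1.0500x- 18.1000-4)^2 = 64
Expand to Ax^2 + Bx + C = 0, where b-k = -22.1
A = 1+m^2 = 2.1025
B = 2(m(b-k) - h) = 2(-1.0500*(-22.1) + 10) = 66.41
C = h^2 + (b-k)^2 - r^2 = 100 + 488.41 - 64 = 524.41
disc = B^2-4AC = 4410.2881 - 4410.2881 = 0
disc = 0

1 intersection point (tangent)


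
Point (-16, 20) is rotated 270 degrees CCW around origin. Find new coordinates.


cos(270) = 0, sin(270) = -1
x' = -16*0 - 20*(-1) = 20
y' = -16*(-1) + 20*0 = 16

(20, 16)


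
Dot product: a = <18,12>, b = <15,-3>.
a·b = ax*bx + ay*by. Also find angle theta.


a·b = 18*15 + 12*(-3) = 270 - 36 = 234
|a| = sqrt(324+144) = 21.6333
|b| = sqrt(225+9) = 15.2971
cos(theta) = 234/(sqrt(468)*sqrt(234)) = 234/sqrt(109512) = 0.707107
theta = arccos(234/sqrt(109512)) = 45.0000 degrees

a·b = 234, theta = 45.0000 deg


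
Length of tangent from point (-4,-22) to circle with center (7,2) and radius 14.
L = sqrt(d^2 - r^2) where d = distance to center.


d = sqrt((-4-7)^2 + (-22-2)^2) = sqrt(121+576) = 26.4008
L = sqrt(697.0000 - 196) = sqrt(501.0000) = 22.3830

22.3830


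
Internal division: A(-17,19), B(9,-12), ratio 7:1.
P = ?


Px = (7*9 + 1*(-17))/8 = 46/8 = 5.7500
Py = (7*(-12) + 1*19)/8 = -65/8 = -8.1250

P = (5.7500, -8.1250)


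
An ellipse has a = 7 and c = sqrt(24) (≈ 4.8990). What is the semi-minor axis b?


b^2 = 7^2 - (sqrt(24))^2 = 49 - 24 = 25
b = sqrt(25) = 5

b = 5


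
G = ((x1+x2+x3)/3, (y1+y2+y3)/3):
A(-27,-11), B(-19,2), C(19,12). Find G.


Gx = (-27- 19+19)/3 = -27/3 = -9.0000
Gy = (-11+2+12)/3 = 3/3 = 1.0000

G = (-9.0000, 1.0000)


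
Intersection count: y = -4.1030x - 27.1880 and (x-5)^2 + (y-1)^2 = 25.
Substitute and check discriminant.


Substitute y = -4.1030x - 27.1880: (x-5)^2 + (-4.1030x- 27.1880-1)^2 = 25
Expand to Ax^2 + Bx + C = 0, where b-k = -28.188
A = 1+m^2 = 17.834609
B = 2(m(b-k) - h) = 2(-4.1030*(-28.188) - 5) = 221.310728
C = h^2 + (b-k)^2 - r^2 = 25 + 794.563344 - 25 = 794.563344
disc = B^2-4AC = 48978.4383 - 56682.9063 = -7704.4680
disc < 0

0 intersection points


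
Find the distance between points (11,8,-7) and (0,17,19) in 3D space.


dx=-11, dy=9, dz=26
d = sqrt(121+81+676) = sqrt(878) = 29.6311

29.6311


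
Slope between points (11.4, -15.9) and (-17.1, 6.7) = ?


dy = 6.7 + 15.9 = 22.6
dx = -17.1 - 11.4 = -28.5
m = 22.6/(-28.5) = -0.7930

m = -0.7930


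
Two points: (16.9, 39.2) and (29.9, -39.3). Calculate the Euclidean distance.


dx = 29.9 - 16.9 = 13.0
dy = -39.3 - 39.2 = -78.5
d = sqrt(169.0 + 6162.25) = sqrt(6331.25) = 79.5692

79.5692


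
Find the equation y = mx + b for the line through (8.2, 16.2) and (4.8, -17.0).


m = (-33.2)/(-3.4) = 9.7647
b = y1 - m*x1 = 16.2 - (-33.2*8.2)/(-3.4) = 16.2 - 80.0706 = -63.8706

y = 9.7647x - 63.8706


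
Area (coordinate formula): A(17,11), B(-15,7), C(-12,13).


17*(7-13) = -102
-15*(13-11) = -30
-12*(11-7) = -48
sum = -180
Area = |-180|/2 = 90.0000

90.0000 sq units


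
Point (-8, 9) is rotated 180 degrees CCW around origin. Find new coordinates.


cos(180) = -1, sin(180) = 0
x' = -8*(-1) - 9*0 = 8
y' = -8*0 + 9*(-1) = -9

(8, -9)


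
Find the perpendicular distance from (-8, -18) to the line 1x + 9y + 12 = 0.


|1*(-8) + 9*(-18) + 12| = |-158| = 158
sqrt(1 + 81) = sqrt(82) = 9.0554
d = 158/sqrt(82) = 17.4482

17.4482


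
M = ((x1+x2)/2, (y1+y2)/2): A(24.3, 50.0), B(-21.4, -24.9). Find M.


Mx = (24.3 - 21.4)/2 = 2.9/2 = 1.4500
My = (50.0 - 24.9)/2 = 25.1/2 = 12.5500

(1.4500, 12.5500)


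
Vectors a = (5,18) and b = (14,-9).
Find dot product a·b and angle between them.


a·b = 5*14 + 18*(-9) = 70 - 162 = -92
|a| = sqrt(25+324) = 18.6815
|b| = sqrt(196+81) = 16.6433
cos(theta) = -92/(sqrt(349)*sqrt(277)) = -92/sqrt(96673) = -0.295893
theta = arccos(-92/sqrt(96673)) = 107.2111 degrees

a·b = -92, theta = 107.2111 deg


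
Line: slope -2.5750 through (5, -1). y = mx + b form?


y + 1 = -2.5750(x - 5)
y = -2.5750x - 1 + 2.5750*5
y = -2.5750x + 11.8750

y = -2.5750x + 11.8750


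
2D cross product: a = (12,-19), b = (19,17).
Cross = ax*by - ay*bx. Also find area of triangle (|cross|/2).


cross = 12*17 + 19*19 = 204 + 361 = 565
Triangle area = |565|/2 = 565/2 = 282.5000

cross = 565, triangle area = 282.5000


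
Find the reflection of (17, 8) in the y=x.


Reflection rule for y=x: (y, x)
(17, 8) -> (8, 17)

(8, 17)


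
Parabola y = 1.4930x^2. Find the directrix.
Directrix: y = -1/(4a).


a = 1.4930
1/(4a) = 0.1674
directrix: y = -0.1674 = -0.1674

y = -0.1674


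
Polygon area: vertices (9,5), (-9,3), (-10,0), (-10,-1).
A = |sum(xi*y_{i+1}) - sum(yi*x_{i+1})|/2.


sum(xi*y_{i+1}) = 9*3 - 9*0 - 10*(-1) - 10*5 = -13
sum(yi*x_{i+1}) = 5*(-9) + 3*(-10) + 0*(-10) - 1*9 = -84
Area = |-13 + 84|/2 = 71/2 = 35.5000

35.5000 sq units


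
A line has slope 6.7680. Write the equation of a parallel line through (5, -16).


Parallel lines have equal slopes.
m2 = 6.7680
b2 = -16 - 6.7680*5 = -49.8400

y = 6.7680x - 49.8400


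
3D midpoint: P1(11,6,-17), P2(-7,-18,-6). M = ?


Mx = (11- 7)/2 = 2.0000
My = (6- 18)/2 = -6.0000
Mz = (-17- 6)/2 = -11.5000

M = (2.0000, -6.0000, -11.5000)


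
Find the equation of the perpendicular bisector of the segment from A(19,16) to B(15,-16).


Midpoint = (17, 0)
Slope of AB = dy/dx = -32/(-4) = 8.0000
Perp slope = -dx/dy = -4/32 = -0.1250
b = My - (perp slope)*Mx = 0 + (-4*17)/(-32) = 0 + 2.1250 = 2.1250

y = -0.1250x + 2.1250


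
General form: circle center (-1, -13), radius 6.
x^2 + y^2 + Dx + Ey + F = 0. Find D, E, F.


(x+ 1)^2 + (y+ 13)^2 = 6^2
D = -2h = 2, E = -2k = 26
F = h^2+k^2-r^2 = 1+169-36 = 134

D = 2, E = 26, F = 134


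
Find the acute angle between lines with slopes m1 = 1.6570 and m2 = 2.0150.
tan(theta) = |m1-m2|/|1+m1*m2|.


m1-m2 = -0.358
1+m1*m2 = 4.338855
tan(theta) = |-0.358/4.338855| = 0.082510
theta = arctan(|-0.358/4.338855|) = 4.7168 degrees (acute angle)

4.7168 degrees


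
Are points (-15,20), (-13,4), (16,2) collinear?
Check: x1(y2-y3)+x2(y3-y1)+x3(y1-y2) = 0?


-15*(4-2) - 13*(2-20) + 16*(20-4)
= -30 + 234 + 256 = 460

No, not collinear (determinant = 460)


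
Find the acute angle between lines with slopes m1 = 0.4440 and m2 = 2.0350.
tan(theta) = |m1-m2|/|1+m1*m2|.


m1-m2 = -1.591
1+m1*m2 = 1.90354
tan(theta) = |-1.591/1.90354| = 0.835811
theta = arctan(|-1.591/1.90354|) = 39.8893 degrees (acute angle)

39.8893 degrees


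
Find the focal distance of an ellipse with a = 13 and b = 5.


c^2 = 13^2 - 5^2 = 169 - 25 = 144
c = sqrt(144) = 12.0000

c = 12.0000


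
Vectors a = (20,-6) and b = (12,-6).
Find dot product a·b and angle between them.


a·b = 20*12 - 6*(-6) = 240 + 36 = 276
|a| = sqrt(400+36) = 20.8806
|b| = sqrt(144+36) = 13.4164
cos(theta) = 276/(sqrt(436)*sqrt(180)) = 276/sqrt(78480) = 0.985212
theta = arccos(276/sqrt(78480)) = 9.8658 degrees

a·b = 276, theta = 9.8658 deg


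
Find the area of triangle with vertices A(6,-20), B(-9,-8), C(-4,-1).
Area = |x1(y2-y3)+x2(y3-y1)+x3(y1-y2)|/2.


6*(-8+ 1) = -42
-9*(-1+ 20) = -171
-4*(-20+ 8) = 48
sum = -165
Area = |-165|/2 = 82.5000

82.5000 sq units


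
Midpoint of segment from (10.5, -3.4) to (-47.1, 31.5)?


Mx = (10.5 - 47.1)/2 = -36.6/2 = -18.3000
My = (-3.4 + 31.5)/2 = 28.1/2 = 14.0500

(-18.3000, 14.0500)


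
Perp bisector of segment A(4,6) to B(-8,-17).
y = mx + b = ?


Midpoint = (-2, -5.5)
Slope of AB = dy/dx = -23/(-12) = 1.9167
Perp slope = -dx/dy = -12/23 = -0.5217
b = My - (perp slope)*Mx = -5.5 + (-12*(-2))/(-23) = -5.5 - 1.0435 = -6.5435

y = -0.5217x - 6.5435


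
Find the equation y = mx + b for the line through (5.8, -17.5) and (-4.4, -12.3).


m = (5.2)/(-10.2) = -0.5098
b = y1 - m*x1 = -17.5 - (5.2*5.8)/(-10.2) = -17.5 + 2.9569 = -14.5431

y = -0.5098x - 14.5431


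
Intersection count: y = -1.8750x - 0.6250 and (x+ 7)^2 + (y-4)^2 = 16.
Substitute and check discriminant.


Substitute y = -1.8750x - 0.6250: (x+ 7)^2 + (-1.8750x- 0.6250-4)^2 = 16
Expand to Ax^2 + Bx + C = 0, where b-k = -4.625
A = 1+m^2 = 4.515625
B = 2(m(b-k) - h) = 2(-1.8750*(-4.625) + 7) = 31.34375
C = h^2 + (b-k)^2 - r^2 = 49 + 21.390625 - 16 = 54.390625
disc = B^2-4AC = 982.4307 - 982.4307 = 0
disc = 0

1 intersection point (tangent)


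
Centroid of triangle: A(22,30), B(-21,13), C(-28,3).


Gx = (22- 21- 28)/3 = -27/3 = -9.0000
Gy = (30+13+3)/3 = 46/3 = 15.3333

G = (-9.0000, 15.3333)


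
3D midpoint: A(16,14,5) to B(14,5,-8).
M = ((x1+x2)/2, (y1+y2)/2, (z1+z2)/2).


Mx = (16+14)/2 = 15.0000
My = (14+5)/2 = 9.5000
Mz = (5- 8)/2 = -1.5000

M = (15.0000, 9.5000, -1.5000)


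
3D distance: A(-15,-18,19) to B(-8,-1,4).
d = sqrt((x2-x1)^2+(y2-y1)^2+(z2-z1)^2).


dx=7, dy=17, dz=-15
d = sqrt(49+289+225) = sqrt(563) = 23.7276

23.7276


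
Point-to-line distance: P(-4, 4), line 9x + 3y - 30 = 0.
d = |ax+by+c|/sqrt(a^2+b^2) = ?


|9*(-4) + 3*4 - 30| = |-54| = 54
sqrt(81 + 9) = sqrt(90) = 9.4868
d = 54/sqrt(90) = 5.6921

5.6921


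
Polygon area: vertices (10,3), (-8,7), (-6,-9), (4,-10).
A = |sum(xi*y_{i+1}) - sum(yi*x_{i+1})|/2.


sum(xi*y_{i+1}) = 10*7 - 8*(-9) - 6*(-10) + 4*3 = 214
sum(yi*x_{i+1}) = 3*(-8) + 7*(-6) - 9*4 - 10*10 = -202
Area = |214 + 202|/2 = 416/2 = 208.0000

208.0000 sq units


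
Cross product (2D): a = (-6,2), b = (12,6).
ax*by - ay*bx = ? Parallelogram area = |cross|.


cross = -6*6 - 2*12 = -36 - 24 = -60
Parallelogram area = |-60| = 60

cross = -60, parallelogram area = 60


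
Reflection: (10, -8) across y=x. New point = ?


Reflection rule for y=x: (y, x)
(10, -8) -> (-8, 10)

(-8, 10)


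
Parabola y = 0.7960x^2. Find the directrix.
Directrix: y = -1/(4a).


a = 0.7960
1/(4a) = 0.3141
directrix: y = -0.3141 = -0.3141

y = -0.3141


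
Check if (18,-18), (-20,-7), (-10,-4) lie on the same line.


18*(-7+ 4) - 20*(-4+ 18) - 10*(-18+ 7)
= -54 - 280 + 110 = -224

No, not collinear (determinant = -224)


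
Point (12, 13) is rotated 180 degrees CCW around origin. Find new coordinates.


cos(180) = -1, sin(180) = 0
x' = 12*(-1) - 13*0 = -12
y' = 12*0 + 13*(-1) = -13

(-12, -13)


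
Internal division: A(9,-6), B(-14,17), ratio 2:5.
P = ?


Px = (2*(-14) + 5*9)/7 = 17/7 = 2.4286
Py = (2*17 + 5*(-6))/7 = 4/7 = 0.5714

P = (2.4286, 0.5714)


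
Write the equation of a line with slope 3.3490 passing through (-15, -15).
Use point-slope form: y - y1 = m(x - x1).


y + 15 = 3.3490(x + 15)
y = 3.3490x - 15 - 3.3490*(-15)
y = 3.3490x + 35.2350

y = 3.3490x + 35.2350


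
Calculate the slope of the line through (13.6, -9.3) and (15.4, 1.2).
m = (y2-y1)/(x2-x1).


dy = 1.2 + 9.3 = 10.5
dx = 15.4 - 13.6 = 1.8
m = 10.5/1.8 = 5.8333

m = 5.8333


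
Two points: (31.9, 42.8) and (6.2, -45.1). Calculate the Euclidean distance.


dx = 6.2 - 31.9 = -25.7
dy = -45.1 - 42.8 = -87.9
d = sqrt(660.49 + 7726.41) = sqrt(8386.9) = 91.5800

91.5800


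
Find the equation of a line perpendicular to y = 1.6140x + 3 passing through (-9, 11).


Perpendicular slope = -1/m1 = -1/1.6140 = -0.6196
b2 = y0 - m2*x0 = 11 - 9/1.6140 = 11 - 5.5762 = 5.4238

y = -0.6196x + 5.4238


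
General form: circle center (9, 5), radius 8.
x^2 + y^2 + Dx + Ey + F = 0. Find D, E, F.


(x-9)^2 + (y-5)^2 = 8^2
D = -2h = -18, E = -2k = -10
F = h^2+k^2-r^2 = 81+25-64 = 42

D = -18, E = -10, F = 42


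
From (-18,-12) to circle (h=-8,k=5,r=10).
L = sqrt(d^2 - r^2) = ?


d = sqrt((-18+ 8)^2 + (-12-5)^2) = sqrt(100+289) = 19.7231
L = sqrt(389.0000 - 100) = sqrt(289.0000) = 17.0000

17.0000


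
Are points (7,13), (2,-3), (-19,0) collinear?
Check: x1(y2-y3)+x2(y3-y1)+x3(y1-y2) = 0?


7*(-3-0) + 2*(0-13) - 19*(13+ 3)
= -21 - 26 - 304 = -351

No, not collinear (determinant = -351)


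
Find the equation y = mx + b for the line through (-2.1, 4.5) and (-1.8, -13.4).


m = (-17.9)/(0.3) = -59.6667
b = y1 - m*x1 = 4.5 - (-17.9*(-2.1))/(0.3) = 4.5 - 125.3000 = -120.8000

y = -59.6667x - 120.8000


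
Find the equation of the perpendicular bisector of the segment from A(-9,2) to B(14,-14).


Midpoint = (2.5, -6)
Slope of AB = dy/dx = -16/23 = -0.6957
Perp slope = -dx/dy = 23/16 = 1.4375
b = My - (perp slope)*Mx = -6 + (23*2.5)/(-16) = -6 - 3.5938 = -9.5938

y = 1.4375x - 9.5938


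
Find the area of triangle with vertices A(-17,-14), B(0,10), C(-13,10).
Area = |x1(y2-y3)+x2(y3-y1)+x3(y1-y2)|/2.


-17*(10-10) = 0
0*(10+ 14) = 0
-13*(-14-10) = 312
sum = 312
Area = |312|/2 = 156.0000

156.0000 sq units


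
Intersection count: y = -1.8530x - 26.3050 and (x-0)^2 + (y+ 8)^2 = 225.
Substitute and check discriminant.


Substitute y = -1.8530x - 26.3050: (x-0)^2 + (-1.8530x- 26.3050+ 8)^2 = 225
Expand to Ax^2 + Bx + C = 0, where b-k = -18.305
A = 1+m^2 = 4.433609
B = 2(m(b-k) - h) = 2(-1.8530*(-18.305) - 0) = 67.83833
C = h^2 + (b-k)^2 - r^2 = 0 + 335.073025 - 225 = 110.073025
disc = B^2-4AC = 4602.0390 - 1952.0830 = 2649.9560
disc > 0

2 intersection points


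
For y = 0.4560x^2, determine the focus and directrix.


a = 0.4560
1/(4a) = 0.5482
Focus = (0, 0.5482)
Directrix: y = -0.5482

Focus = (0, 0.5482), Directrix: y = -0.5482


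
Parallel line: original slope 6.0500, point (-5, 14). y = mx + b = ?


Parallel lines have equal slopes.
m2 = 6.0500
b2 = 14 - 6.0500*(-5) = 44.2500

y = 6.0500x + 44.2500


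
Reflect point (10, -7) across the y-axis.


Reflection rule for y-axis: (-x, y)
(10, -7) -> (-10, -7)

(-10, -7)


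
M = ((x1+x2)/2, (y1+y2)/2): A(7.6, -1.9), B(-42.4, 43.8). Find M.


Mx = (7.6 - 42.4)/2 = -34.8/2 = -17.4000
My = (-1.9 + 43.8)/2 = 41.9/2 = 20.9500

(-17.4000, 20.9500)


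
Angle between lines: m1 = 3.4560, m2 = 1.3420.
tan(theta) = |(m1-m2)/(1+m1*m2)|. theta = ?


m1-m2 = 2.114
1+m1*m2 = 5.637952
tan(theta) = |2.114/5.637952| = 0.374959
theta = arctan(|2.114/5.637952|) = 20.5540 degrees (acute angle)

20.5540 degrees


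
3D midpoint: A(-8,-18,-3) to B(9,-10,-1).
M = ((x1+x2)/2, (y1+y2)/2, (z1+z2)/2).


Mx = (-8+9)/2 = 0.5000
My = (-18- 10)/2 = -14.0000
Mz = (-3- 1)/2 = -2.0000

M = (0.5000, -14.0000, -2.0000)


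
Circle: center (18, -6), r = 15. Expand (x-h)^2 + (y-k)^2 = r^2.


(x-18)^2 + (y+ 6)^2 = 15^2
D = -2h = -36, E = -2k = 12
F = h^2+k^2-r^2 = 324+36-225 = 135

x^2 + y^2 - 36x + 12y + 135 = 0


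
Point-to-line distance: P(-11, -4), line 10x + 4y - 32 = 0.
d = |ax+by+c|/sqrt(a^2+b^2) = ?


|10*(-11) + 4*(-4) - 32| = |-158| = 158
sqrt(100 + 16) = sqrt(116) = 10.7703
d = 158/sqrt(116) = 14.6699

14.6699


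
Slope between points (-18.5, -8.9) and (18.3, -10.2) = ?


dy = -10.2 + 8.9 = -1.3
dx = 18.3 + 18.5 = 36.8
m = -1.3/36.8 = -0.0353

m = -0.0353


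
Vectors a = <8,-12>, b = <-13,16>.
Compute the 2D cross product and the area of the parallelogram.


cross = 8*16 + 12*(-13) = 128 - 156 = -28
Parallelogram area = |-28| = 28

cross = -28, parallelogram area = 28


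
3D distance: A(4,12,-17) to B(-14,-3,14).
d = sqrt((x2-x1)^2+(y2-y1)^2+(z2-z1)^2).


dx=-18, dy=-15, dz=31
d = sqrt(324+225+961) = sqrt(1510) = 38.8587

38.8587


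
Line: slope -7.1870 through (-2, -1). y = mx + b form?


y + 1 = -7.1870(x + 2)
y = -7.1870x - 1 + 7.1870*(-2)
y = -7.1870x - 15.3740

y = -7.1870x - 15.3740


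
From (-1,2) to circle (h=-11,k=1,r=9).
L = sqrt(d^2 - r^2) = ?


d = sqrt((-1+ 11)^2 + (2-1)^2) = sqrt(100+1) = 10.0499
L = sqrt(101.0000 - 81) = sqrt(20.0000) = 4.4721

4.4721


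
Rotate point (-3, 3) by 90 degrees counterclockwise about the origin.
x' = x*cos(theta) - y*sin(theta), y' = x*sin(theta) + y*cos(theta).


cos(90) = 0, sin(90) = 1
x' = -3*0 - 3*1 = -3
y' = -3*1 + 3*0 = -3

(-3, -3)


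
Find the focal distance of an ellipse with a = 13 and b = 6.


c^2 = 13^2 - 6^2 = 169 - 36 = 133
c = sqrt(133) = 11.5326

c = 11.5326


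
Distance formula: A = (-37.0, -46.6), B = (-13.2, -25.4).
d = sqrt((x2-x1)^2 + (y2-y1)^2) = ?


dx = -13.2 + 37.0 = 23.8
dy = -25.4 + 46.6 = 21.2
d = sqrt(566.44 + 449.44) = sqrt(1015.88) = 31.8729

31.8729


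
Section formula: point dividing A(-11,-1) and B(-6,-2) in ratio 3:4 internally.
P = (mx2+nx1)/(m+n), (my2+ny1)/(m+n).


Px = (3*(-6) + 4*(-11))/7 = -62/7 = -8.8571
Py = (3*(-2) + 4*(-1))/7 = -10/7 = -1.4286

P = (-8.8571, -1.4286)


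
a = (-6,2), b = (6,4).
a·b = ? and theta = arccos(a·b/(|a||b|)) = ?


a·b = -6*6 + 2*4 = -36 + 8 = -28
|a| = sqrt(36+4) = 6.3246
|b| = sqrt(36+16) = 7.2111
cos(theta) = -28/(sqrt(40)*sqrt(52)) = -28/sqrt(2080) = -0.613941
theta = arccos(-28/sqrt(2080)) = 127.8750 degrees

a·b = -28, theta = 127.8750 deg


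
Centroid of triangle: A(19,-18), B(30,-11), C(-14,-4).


Gx = (19+30- 14)/3 = 35/3 = 11.6667
Gy = (-18- 11- 4)/3 = -33/3 = -11.0000

G = (11.6667, -11.0000)


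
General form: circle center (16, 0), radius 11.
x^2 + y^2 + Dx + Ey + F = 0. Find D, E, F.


(x-16)^2 + (y-0)^2 = 11^2
D = -2h = -32, E = -2k = 0
F = h^2+k^2-r^2 = 256+0-121 = 135

D = -32, E = 0, F = 135


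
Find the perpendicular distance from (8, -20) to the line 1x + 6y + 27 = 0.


|1*8 + 6*(-20) + 27| = |-85| = 85
sqrt(1 + 36) = sqrt(37) = 6.0828
d = 85/sqrt(37) = 13.9739

13.9739


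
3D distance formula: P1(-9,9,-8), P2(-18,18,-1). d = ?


dx=-9, dy=9, dz=7
d = sqrt(81+81+49) = sqrt(211) = 14.5258

14.5258


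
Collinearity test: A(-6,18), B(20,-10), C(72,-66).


-6*(-10+ 66) + 20*(-66-18) + 72*(18+ 10)
= -336 - 1680 + 2016 = 0

Yes, collinear (determinant = 0)


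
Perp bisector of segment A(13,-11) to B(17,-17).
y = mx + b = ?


Midpoint = (15, -14)
Slope of AB = dy/dx = -6/4 = -1.5000
Perp slope = -dx/dy = 4/6 = 0.6667
b = My - (perp slope)*Mx = -14 + (4*15)/(-6) = -14 - 10.0000 = -24.0000

y = 0.6667x - 24.0000


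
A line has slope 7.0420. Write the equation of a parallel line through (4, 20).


Parallel lines have equal slopes.
m2 = 7.0420
b2 = 20 - 7.0420*4 = -8.1680

y = 7.0420x - 8.1680
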